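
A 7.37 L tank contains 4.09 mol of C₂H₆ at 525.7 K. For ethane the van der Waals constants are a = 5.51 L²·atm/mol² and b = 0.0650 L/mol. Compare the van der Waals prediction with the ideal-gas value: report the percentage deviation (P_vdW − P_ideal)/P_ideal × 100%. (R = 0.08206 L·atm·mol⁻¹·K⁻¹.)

Ideal: P_ideal = nRT/V = (4.09)(0.08206)(525.7)/7.37 = 23.9401 atm
vdW: P = nRT/(V − nb) − a n²/V² = 176.438/7.10415 − 92.1718/54.3169 = 24.8359 − 1.69693 = 23.1390 atm
% deviation = (23.1390 − 23.9401)/23.9401 × 100% = -3.35%

-3.35 %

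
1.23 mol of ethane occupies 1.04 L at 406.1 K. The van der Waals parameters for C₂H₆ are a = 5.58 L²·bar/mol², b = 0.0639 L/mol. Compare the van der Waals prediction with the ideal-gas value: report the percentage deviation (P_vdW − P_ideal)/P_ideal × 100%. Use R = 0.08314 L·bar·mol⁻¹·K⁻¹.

Ideal: P_ideal = nRT/V = (1.23)(0.08314)(406.1)/1.04 = 39.9314 bar
vdW: P = nRT/(V − nb) − a n²/V² = 41.5287/0.961403 − 8.44198/1.08160 = 43.1959 − 7.80509 = 35.3908 bar
% deviation = (35.3908 − 39.9314)/39.9314 × 100% = -11.37%

-11.37 %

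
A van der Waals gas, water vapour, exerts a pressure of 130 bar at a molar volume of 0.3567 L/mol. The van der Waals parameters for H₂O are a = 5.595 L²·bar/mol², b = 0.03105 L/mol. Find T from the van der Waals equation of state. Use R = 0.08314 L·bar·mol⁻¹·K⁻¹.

T ≈ 681.4 K

T = (P + a/V_m²)(V_m − b)/R
P + a/V_m² = 130 + 5.595/(0.3567)² = 173.97 bar
V_m − b = 0.3567 − 0.03105 = 0.32565 L/mol
T = (173.97)(0.32565)/0.08314 = 681.4 K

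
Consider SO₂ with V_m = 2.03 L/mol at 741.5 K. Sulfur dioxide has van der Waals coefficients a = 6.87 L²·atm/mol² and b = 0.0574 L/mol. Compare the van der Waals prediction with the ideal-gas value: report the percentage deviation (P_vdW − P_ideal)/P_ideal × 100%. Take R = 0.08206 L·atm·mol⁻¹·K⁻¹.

-2.65 %

Ideal: P_ideal = RT/V_m = (0.08206)(741.5)/2.03 = 29.9741 atm
vdW: P = RT/(V_m − b) − a/V_m² = 60.8475/1.97260 − 6.87/4.12090 = 30.8463 − 1.66711 = 29.1792 atm
% deviation = (29.1792 − 29.9741)/29.9741 × 100% = -2.65%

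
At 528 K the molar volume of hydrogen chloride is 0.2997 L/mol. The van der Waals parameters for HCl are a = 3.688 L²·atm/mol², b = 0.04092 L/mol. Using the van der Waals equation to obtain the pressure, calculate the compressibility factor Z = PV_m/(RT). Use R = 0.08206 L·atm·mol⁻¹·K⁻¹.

P = RT/(V_m − b) − a/V_m² = (0.08206)(528)/(0.2997 − 0.04092) − 3.688/(0.2997)²
  = 43.328/0.25878 − 41.060 = 167.43 − 41.060 = 126.37 atm
Z = PV_m/(RT) = (126.37)(0.2997)/((0.08206)(528)) = 37.873/43.328 = 0.8741

Z ≈ 0.8741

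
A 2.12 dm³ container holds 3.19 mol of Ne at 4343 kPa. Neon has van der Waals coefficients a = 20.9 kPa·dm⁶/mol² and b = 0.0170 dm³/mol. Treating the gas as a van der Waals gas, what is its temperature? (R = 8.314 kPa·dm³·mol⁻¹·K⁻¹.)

T ≈ 342.0 K

T = (P + a n²/V²)(V − nb)/(nR)
P + a n²/V² = 4343 + (20.9)(3.19)²/(2.12)² = 4390.3 kPa
V − nb = 2.12 − (3.19)(0.0170) = 2.0658 dm³
T = (4390.3)(2.0658)/((3.19)(8.314)) = 342.0 K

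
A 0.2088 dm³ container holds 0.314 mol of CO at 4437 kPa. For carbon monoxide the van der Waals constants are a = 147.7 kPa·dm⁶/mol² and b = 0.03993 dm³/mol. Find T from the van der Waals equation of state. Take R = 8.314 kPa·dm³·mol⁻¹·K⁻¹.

T = (P + a n²/V²)(V − nb)/(nR)
P + a n²/V² = 4437 + (147.7)(0.314)²/(0.2088)² = 4771.0 kPa
V − nb = 0.2088 − (0.314)(0.03993) = 0.19626 dm³
T = (4771.0)(0.19626)/((0.314)(8.314)) = 358.7 K

T ≈ 358.7 K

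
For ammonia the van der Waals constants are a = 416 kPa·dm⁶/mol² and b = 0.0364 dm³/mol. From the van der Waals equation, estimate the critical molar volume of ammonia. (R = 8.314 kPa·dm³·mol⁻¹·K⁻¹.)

V_m,c ≈ 0.1092 dm³/mol

For a van der Waals gas, V_m,c = 3b.
V_m,c = 3×0.0364 = 0.1092 dm³/mol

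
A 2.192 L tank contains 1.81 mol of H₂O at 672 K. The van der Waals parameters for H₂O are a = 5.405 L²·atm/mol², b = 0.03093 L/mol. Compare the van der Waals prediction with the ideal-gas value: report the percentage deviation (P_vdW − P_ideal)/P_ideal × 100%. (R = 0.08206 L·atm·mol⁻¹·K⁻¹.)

Ideal: P_ideal = nRT/V = (1.81)(0.08206)(672)/2.192 = 45.5343 atm
vdW: P = nRT/(V − nb) − a n²/V² = 99.8112/2.13602 − 17.7073/4.80486 = 46.7277 − 3.68529 = 43.0424 atm
% deviation = (43.0424 − 45.5343)/45.5343 × 100% = -5.47%

-5.47 %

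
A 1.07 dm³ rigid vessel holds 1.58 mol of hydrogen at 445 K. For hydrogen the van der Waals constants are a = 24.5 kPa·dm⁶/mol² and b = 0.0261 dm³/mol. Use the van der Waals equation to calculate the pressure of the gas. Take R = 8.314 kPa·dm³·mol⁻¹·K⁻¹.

P = nRT/(V − nb) − a n²/V²
nRT/(V − nb) = (1.58)(8.314)(445)/(1.07 − 1.58×0.0261) = 5845.6/1.0288 = 5682.0 kPa
a n²/V² = (24.5)(1.58)²/(1.07)² = 53.421 kPa
P = 5682.0 − 53.421 = 5629 kPa

P ≈ 5629 kPa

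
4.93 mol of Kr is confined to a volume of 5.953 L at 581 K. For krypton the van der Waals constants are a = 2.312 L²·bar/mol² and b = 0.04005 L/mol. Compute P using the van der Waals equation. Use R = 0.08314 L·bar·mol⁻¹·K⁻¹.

P ≈ 39.79 bar

P = nRT/(V − nb) − a n²/V²
nRT/(V − nb) = (4.93)(0.08314)(581)/(5.953 − 4.93×0.04005) = 238.14/5.7556 = 41.375 bar
a n²/V² = (2.312)(4.93)²/(5.953)² = 1.5857 bar
P = 41.375 − 1.5857 = 39.79 bar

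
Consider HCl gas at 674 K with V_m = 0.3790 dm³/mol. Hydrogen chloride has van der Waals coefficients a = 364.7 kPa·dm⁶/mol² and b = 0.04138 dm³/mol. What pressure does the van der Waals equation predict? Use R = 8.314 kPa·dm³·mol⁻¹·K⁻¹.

P ≈ 14058 kPa

P = RT/(V_m − b) − a/V_m²
RT/(V_m − b) = (8.314)(674)/(0.3790 − 0.04138) = 5603.6/0.33762 = 16597 kPa
a/V_m² = 364.7/(0.3790)² = 2539.0 kPa
P = 16597 − 2539.0 = 14058 kPa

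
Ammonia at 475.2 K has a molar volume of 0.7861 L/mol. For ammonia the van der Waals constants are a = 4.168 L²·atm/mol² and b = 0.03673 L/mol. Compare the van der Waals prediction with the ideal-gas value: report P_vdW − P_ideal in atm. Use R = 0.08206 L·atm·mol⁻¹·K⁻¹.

ΔP ≈ -4.313 atm

Ideal: P_ideal = RT/V_m = (0.08206)(475.2)/0.7861 = 49.6055 atm
vdW: P = RT/(V_m − b) − a/V_m² = 38.9949/0.749370 − 4.168/0.617953 = 52.0369 − 6.74485 = 45.2921 atm
ΔP = 45.2921 − 49.6055 = -4.313 atm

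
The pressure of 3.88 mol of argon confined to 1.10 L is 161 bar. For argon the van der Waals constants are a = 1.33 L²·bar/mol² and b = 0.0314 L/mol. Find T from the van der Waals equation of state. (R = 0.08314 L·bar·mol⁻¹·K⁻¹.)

T = (P + a n²/V²)(V − nb)/(nR)
P + a n²/V² = 161 + (1.33)(3.88)²/(1.10)² = 177.55 bar
V − nb = 1.10 − (3.88)(0.0314) = 0.97817 L
T = (177.55)(0.97817)/((3.88)(0.08314)) = 538.4 K

T ≈ 538.4 K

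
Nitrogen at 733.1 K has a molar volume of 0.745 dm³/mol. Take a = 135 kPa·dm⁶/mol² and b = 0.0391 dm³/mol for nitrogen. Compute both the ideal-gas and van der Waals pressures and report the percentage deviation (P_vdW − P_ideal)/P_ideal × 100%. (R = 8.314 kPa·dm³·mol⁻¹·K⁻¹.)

Ideal: P_ideal = RT/V_m = (8.314)(733.1)/0.745 = 8181.20 kPa
vdW: P = RT/(V_m − b) − a/V_m² = 6094.99/0.705900 − 135/0.555025 = 8634.35 − 243.232 = 8391.12 kPa
% deviation = (8391.12 − 8181.20)/8181.20 × 100% = 2.57%

2.57 %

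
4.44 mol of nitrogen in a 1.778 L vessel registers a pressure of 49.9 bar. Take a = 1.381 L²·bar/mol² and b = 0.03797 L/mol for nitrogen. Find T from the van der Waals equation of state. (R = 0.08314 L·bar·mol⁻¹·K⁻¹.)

T ≈ 255.1 K

T = (P + a n²/V²)(V − nb)/(nR)
P + a n²/V² = 49.9 + (1.381)(4.44)²/(1.778)² = 58.512 bar
V − nb = 1.778 − (4.44)(0.03797) = 1.6094 L
T = (58.512)(1.6094)/((4.44)(0.08314)) = 255.1 K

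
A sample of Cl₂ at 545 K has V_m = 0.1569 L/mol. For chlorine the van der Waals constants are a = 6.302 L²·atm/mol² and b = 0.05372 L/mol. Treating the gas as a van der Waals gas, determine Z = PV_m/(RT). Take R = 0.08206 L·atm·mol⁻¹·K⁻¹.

P = RT/(V_m − b) − a/V_m² = (0.08206)(545)/(0.1569 − 0.05372) − 6.302/(0.1569)²
  = 44.723/0.10318 − 256.00 = 433.45 − 256.00 = 177.45 atm
Z = PV_m/(RT) = (177.45)(0.1569)/((0.08206)(545)) = 27.842/44.723 = 0.6225

Z ≈ 0.6225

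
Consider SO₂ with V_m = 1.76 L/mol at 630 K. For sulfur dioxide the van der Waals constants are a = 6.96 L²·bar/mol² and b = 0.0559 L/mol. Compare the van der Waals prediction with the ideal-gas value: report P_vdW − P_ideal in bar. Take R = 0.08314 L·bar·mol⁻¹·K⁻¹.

ΔP ≈ -1.271 bar

Ideal: P_ideal = RT/V_m = (0.08314)(630)/1.76 = 29.7603 bar
vdW: P = RT/(V_m − b) − a/V_m² = 52.3782/1.70410 − 6.96/3.09760 = 30.7366 − 2.24690 = 28.4897 bar
ΔP = 28.4897 − 29.7603 = -1.271 bar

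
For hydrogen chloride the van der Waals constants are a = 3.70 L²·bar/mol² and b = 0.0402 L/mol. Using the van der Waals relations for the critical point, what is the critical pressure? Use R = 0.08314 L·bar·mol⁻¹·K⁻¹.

For a van der Waals gas, P_c = a/(27b²).
P_c = 3.70/(27×(0.0402)²) = 3.70/0.043633 = 84.80 bar

P_c ≈ 84.80 bar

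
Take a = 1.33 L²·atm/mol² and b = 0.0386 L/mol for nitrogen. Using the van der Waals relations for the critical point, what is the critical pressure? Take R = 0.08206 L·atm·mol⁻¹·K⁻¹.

P_c ≈ 33.06 atm

For a van der Waals gas, P_c = a/(27b²).
P_c = 1.33/(27×(0.0386)²) = 1.33/0.040229 = 33.06 atm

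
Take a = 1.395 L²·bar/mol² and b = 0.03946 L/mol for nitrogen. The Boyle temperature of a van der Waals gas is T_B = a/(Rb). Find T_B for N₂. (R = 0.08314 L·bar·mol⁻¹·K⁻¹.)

For a van der Waals gas the second virial coefficient B₂ = b − a/(RT) vanishes at T_B = a/(Rb).
T_B = 1.395/(0.08314×0.03946) = 1.395/0.0032807 = 425.2 K

T_B ≈ 425.2 K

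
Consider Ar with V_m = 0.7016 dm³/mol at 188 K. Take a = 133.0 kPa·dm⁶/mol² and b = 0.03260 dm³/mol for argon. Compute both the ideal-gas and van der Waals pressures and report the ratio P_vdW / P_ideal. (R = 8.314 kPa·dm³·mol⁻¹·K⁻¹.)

Ideal: P_ideal = RT/V_m = (8.314)(188)/0.7016 = 2227.81 kPa
vdW: P = RT/(V_m − b) − a/V_m² = 1563.03/0.669000 − 133.0/0.492243 = 2336.37 − 270.192 = 2066.18 kPa
Ratio = 2066.18/2227.81 = 0.9274

P_vdW / P_ideal ≈ 0.9274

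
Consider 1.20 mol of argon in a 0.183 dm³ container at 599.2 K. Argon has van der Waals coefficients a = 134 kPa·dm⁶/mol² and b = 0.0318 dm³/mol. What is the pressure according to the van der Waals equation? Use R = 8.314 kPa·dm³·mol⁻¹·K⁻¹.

P = nRT/(V − nb) − a n²/V²
nRT/(V − nb) = (1.20)(8.314)(599.2)/(0.183 − 1.20×0.0318) = 5978.1/0.14484 = 41274 kPa
a n²/V² = (134)(1.20)²/(0.183)² = 5761.9 kPa
P = 41274 − 5761.9 = 35512 kPa

P ≈ 35512 kPa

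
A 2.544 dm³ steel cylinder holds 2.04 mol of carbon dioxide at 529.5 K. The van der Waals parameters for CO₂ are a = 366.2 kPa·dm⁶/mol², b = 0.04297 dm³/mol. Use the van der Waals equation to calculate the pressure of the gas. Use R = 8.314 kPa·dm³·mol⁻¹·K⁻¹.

P ≈ 3421 kPa

P = nRT/(V − nb) − a n²/V²
nRT/(V − nb) = (2.04)(8.314)(529.5)/(2.544 − 2.04×0.04297) = 8980.6/2.4563 = 3656.1 kPa
a n²/V² = (366.2)(2.04)²/(2.544)² = 235.47 kPa
P = 3656.1 − 235.47 = 3421 kPa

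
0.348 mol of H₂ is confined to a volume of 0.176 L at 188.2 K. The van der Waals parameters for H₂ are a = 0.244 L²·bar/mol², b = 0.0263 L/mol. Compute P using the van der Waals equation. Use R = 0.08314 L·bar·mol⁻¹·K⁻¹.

P ≈ 31.68 bar

P = nRT/(V − nb) − a n²/V²
nRT/(V − nb) = (0.348)(0.08314)(188.2)/(0.176 − 0.348×0.0263) = 5.4451/0.16685 = 32.635 bar
a n²/V² = (0.244)(0.348)²/(0.176)² = 0.95394 bar
P = 32.635 − 0.95394 = 31.68 bar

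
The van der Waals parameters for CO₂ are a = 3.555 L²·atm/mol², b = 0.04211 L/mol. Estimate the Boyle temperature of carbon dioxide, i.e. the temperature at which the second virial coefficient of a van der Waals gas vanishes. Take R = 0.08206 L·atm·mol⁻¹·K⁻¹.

For a van der Waals gas the second virial coefficient B₂ = b − a/(RT) vanishes at T_B = a/(Rb).
T_B = 3.555/(0.08206×0.04211) = 3.555/0.0034555 = 1029 K

T_B ≈ 1029 K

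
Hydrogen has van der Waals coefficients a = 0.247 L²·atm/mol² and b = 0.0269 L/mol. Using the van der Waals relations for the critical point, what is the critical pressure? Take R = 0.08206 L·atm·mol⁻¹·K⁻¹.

For a van der Waals gas, P_c = a/(27b²).
P_c = 0.247/(27×(0.0269)²) = 0.247/0.019537 = 12.64 atm

P_c ≈ 12.64 atm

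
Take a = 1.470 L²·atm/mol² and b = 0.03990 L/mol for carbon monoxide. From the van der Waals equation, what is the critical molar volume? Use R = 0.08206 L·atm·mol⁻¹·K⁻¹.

For a van der Waals gas, V_m,c = 3b.
V_m,c = 3×0.03990 = 0.1197 L/mol

V_m,c ≈ 0.1197 L/mol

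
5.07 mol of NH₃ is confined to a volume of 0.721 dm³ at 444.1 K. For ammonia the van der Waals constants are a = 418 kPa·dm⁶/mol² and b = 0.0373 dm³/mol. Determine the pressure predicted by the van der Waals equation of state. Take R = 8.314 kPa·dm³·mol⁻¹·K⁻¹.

P ≈ 14526 kPa

P = nRT/(V − nb) − a n²/V²
nRT/(V − nb) = (5.07)(8.314)(444.1)/(0.721 − 5.07×0.0373) = 18720/0.53189 = 35195 kPa
a n²/V² = (418)(5.07)²/(0.721)² = 20669 kPa
P = 35195 − 20669 = 14526 kPa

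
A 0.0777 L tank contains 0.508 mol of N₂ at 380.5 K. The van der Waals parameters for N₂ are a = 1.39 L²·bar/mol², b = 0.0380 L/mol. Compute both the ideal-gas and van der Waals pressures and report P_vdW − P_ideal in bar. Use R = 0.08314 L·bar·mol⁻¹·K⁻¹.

ΔP ≈ 8.96 bar

Ideal: P_ideal = nRT/V = (0.508)(0.08314)(380.5)/0.0777 = 206.827 bar
vdW: P = nRT/(V − nb) − a n²/V² = 16.0705/0.0583960 − 0.358709/0.00603729 = 275.199 − 59.4156 = 215.783 bar
ΔP = 215.783 − 206.827 = 8.96 bar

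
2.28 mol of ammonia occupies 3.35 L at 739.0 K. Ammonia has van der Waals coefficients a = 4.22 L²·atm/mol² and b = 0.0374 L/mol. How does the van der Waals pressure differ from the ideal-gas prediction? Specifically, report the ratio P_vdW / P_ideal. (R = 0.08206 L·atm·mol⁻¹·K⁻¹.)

P_vdW / P_ideal ≈ 0.9788

Ideal: P_ideal = nRT/V = (2.28)(0.08206)(739.0)/3.35 = 41.2730 atm
vdW: P = nRT/(V − nb) − a n²/V² = 138.265/3.26473 − 21.9372/11.2225 = 42.3511 − 1.95475 = 40.3964 atm
Ratio = 40.3964/41.2730 = 0.9788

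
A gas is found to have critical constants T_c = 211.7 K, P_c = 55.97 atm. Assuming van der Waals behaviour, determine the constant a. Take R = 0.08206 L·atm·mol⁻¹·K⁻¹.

From T_c = 8a/(27Rb) and P_c = a/(27b²): a = 27 R² T_c²/(64 P_c).
a = 27×(0.08206)²×(211.7)²/(64×55.97) = 8148.3/3582.1 = 2.275 L²·atm/mol²

a ≈ 2.275 L²·atm/mol²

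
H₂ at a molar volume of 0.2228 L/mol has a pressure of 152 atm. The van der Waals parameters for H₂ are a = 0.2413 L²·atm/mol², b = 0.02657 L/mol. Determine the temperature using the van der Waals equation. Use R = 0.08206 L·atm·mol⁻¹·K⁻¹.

T ≈ 375.1 K

T = (P + a/V_m²)(V_m − b)/R
P + a/V_m² = 152 + 0.2413/(0.2228)² = 156.86 atm
V_m − b = 0.2228 − 0.02657 = 0.19623 L/mol
T = (156.86)(0.19623)/0.08206 = 375.1 K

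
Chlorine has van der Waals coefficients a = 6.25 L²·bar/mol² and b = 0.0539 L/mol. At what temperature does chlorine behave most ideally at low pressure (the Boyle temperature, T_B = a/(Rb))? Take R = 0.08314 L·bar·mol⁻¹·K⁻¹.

For a van der Waals gas the second virial coefficient B₂ = b − a/(RT) vanishes at T_B = a/(Rb).
T_B = 6.25/(0.08314×0.0539) = 6.25/0.0044812 = 1395 K

T_B ≈ 1395 K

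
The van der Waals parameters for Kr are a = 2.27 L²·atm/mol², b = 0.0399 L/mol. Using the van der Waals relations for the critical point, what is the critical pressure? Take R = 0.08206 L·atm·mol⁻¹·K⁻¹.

P_c ≈ 52.81 atm

For a van der Waals gas, P_c = a/(27b²).
P_c = 2.27/(27×(0.0399)²) = 2.27/0.042984 = 52.81 atm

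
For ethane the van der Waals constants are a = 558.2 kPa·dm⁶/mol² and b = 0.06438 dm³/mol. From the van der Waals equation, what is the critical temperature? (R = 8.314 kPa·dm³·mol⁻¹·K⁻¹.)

For a van der Waals gas, T_c = 8a/(27Rb).
T_c = 8×558.2/(27×8.314×0.06438) = 4465.6/14.452 = 309.0 K

T_c ≈ 309.0 K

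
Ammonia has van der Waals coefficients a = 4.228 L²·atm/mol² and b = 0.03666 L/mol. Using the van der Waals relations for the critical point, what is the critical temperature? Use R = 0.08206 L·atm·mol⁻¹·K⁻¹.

For a van der Waals gas, T_c = 8a/(27Rb).
T_c = 8×4.228/(27×0.08206×0.03666) = 33.824/0.081225 = 416.4 K

T_c ≈ 416.4 K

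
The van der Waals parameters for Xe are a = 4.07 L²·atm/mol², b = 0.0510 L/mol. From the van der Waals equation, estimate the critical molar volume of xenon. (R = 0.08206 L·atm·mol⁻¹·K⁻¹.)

For a van der Waals gas, V_m,c = 3b.
V_m,c = 3×0.0510 = 0.1530 L/mol

V_m,c ≈ 0.1530 L/mol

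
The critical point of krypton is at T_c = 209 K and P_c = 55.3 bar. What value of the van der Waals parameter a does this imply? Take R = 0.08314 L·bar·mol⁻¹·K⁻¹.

From T_c = 8a/(27Rb) and P_c = a/(27b²): a = 27 R² T_c²/(64 P_c).
a = 27×(0.08314)²×(209)²/(64×55.3) = 8152.2/3539.2 = 2.303 L²·bar/mol²

a ≈ 2.303 L²·bar/mol²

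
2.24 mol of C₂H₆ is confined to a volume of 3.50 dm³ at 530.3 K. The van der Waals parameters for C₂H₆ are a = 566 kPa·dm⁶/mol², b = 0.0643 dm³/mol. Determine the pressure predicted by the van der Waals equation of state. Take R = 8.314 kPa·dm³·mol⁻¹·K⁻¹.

P = nRT/(V − nb) − a n²/V²
nRT/(V − nb) = (2.24)(8.314)(530.3)/(3.50 − 2.24×0.0643) = 9876.0/3.3560 = 2942.8 kPa
a n²/V² = (566)(2.24)²/(3.50)² = 231.83 kPa
P = 2942.8 − 231.83 = 2711 kPa

P ≈ 2711 kPa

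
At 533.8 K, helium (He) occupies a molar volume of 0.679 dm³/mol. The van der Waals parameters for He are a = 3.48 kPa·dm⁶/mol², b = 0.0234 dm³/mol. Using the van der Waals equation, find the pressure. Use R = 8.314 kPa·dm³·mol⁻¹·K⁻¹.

P = RT/(V_m − b) − a/V_m²
RT/(V_m − b) = (8.314)(533.8)/(0.679 − 0.0234) = 4438.0/0.65560 = 6769.4 kPa
a/V_m² = 3.48/(0.679)² = 7.5481 kPa
P = 6769.4 − 7.5481 = 6762 kPa

P ≈ 6762 kPa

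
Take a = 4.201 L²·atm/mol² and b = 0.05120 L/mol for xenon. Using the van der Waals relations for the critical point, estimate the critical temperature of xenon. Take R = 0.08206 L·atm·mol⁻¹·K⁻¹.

T_c ≈ 296.3 K

For a van der Waals gas, T_c = 8a/(27Rb).
T_c = 8×4.201/(27×0.08206×0.05120) = 33.608/0.11344 = 296.3 K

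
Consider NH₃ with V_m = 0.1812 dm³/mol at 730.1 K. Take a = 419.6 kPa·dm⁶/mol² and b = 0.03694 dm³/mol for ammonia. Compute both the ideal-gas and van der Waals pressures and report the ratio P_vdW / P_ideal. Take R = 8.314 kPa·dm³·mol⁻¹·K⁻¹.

P_vdW / P_ideal ≈ 0.8746

Ideal: P_ideal = RT/V_m = (8.314)(730.1)/0.1812 = 33499.2 kPa
vdW: P = RT/(V_m − b) − a/V_m² = 6070.05/0.144260 − 419.6/0.0328334 = 42077.2 − 12779.7 = 29297.5 kPa
Ratio = 29297.5/33499.2 = 0.8746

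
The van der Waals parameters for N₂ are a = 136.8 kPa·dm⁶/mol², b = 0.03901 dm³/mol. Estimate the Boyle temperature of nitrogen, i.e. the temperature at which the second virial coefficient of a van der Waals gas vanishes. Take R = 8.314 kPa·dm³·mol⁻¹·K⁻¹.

For a van der Waals gas the second virial coefficient B₂ = b − a/(RT) vanishes at T_B = a/(Rb).
T_B = 136.8/(8.314×0.03901) = 136.8/0.32433 = 421.8 K

T_B ≈ 421.8 K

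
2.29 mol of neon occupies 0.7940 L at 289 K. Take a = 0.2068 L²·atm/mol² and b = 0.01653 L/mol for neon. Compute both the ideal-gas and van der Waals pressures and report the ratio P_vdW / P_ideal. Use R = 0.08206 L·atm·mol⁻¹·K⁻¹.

Ideal: P_ideal = nRT/V = (2.29)(0.08206)(289)/0.7940 = 68.3981 atm
vdW: P = nRT/(V − nb) − a n²/V² = 54.3081/0.756146 − 1.08448/0.630436 = 71.8222 − 1.72021 = 70.1020 atm
Ratio = 70.1020/68.3981 = 1.025

P_vdW / P_ideal ≈ 1.025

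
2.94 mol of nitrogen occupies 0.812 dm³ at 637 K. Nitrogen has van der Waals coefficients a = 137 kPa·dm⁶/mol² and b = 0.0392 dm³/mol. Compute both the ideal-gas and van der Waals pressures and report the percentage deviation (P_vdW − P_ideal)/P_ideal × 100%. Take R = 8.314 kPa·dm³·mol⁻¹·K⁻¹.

7.17 %

Ideal: P_ideal = nRT/V = (2.94)(8.314)(637)/0.812 = 19175.2 kPa
vdW: P = nRT/(V − nb) − a n²/V² = 15570.3/0.696752 − 1184.17/0.659344 = 22347.0 − 1795.98 = 20551.0 kPa
% deviation = (20551.0 − 19175.2)/19175.2 × 100% = 7.17%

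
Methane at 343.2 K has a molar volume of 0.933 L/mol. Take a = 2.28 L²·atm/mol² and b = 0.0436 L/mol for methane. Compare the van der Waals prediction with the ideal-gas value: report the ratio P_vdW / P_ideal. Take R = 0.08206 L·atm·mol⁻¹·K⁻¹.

Ideal: P_ideal = RT/V_m = (0.08206)(343.2)/0.933 = 30.1854 atm
vdW: P = RT/(V_m − b) − a/V_m² = 28.1630/0.889400 − 2.28/0.870489 = 31.6652 − 2.61922 = 29.0460 atm
Ratio = 29.0460/30.1854 = 0.9623

P_vdW / P_ideal ≈ 0.9623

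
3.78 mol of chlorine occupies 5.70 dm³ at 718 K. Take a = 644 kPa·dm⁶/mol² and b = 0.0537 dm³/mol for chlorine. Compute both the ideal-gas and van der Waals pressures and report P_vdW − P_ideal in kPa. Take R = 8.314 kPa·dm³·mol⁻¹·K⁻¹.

Ideal: P_ideal = nRT/V = (3.78)(8.314)(718)/5.70 = 3958.69 kPa
vdW: P = nRT/(V − nb) − a n²/V² = 22564.5/5.49701 − 9201.73/32.4900 = 4104.87 − 283.217 = 3821.65 kPa
ΔP = 3821.65 − 3958.69 = -137.0 kPa

ΔP ≈ -137.0 kPa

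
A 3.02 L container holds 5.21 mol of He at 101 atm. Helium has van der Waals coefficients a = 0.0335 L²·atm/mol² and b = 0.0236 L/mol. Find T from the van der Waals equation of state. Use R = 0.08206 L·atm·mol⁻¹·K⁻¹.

T ≈ 685.1 K

T = (P + a n²/V²)(V − nb)/(nR)
P + a n²/V² = 101 + (0.0335)(5.21)²/(3.02)² = 101.10 atm
V − nb = 3.02 − (5.21)(0.0236) = 2.8970 L
T = (101.10)(2.8970)/((5.21)(0.08206)) = 685.1 K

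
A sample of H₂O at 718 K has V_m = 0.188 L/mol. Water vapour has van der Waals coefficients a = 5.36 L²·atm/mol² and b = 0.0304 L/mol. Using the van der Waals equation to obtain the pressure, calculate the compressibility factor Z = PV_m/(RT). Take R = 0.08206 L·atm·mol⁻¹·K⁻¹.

Z ≈ 0.7090

P = RT/(V_m − b) − a/V_m² = (0.08206)(718)/(0.188 − 0.0304) − 5.36/(0.188)²
  = 58.919/0.15760 − 151.65 = 373.85 − 151.65 = 222.20 atm
Z = PV_m/(RT) = (222.20)(0.188)/((0.08206)(718)) = 41.774/58.919 = 0.7090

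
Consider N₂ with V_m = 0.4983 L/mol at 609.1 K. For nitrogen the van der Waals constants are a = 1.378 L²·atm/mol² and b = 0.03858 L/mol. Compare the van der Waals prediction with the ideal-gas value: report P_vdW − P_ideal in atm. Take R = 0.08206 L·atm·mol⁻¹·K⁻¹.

Ideal: P_ideal = RT/V_m = (0.08206)(609.1)/0.4983 = 100.307 atm
vdW: P = RT/(V_m − b) − a/V_m² = 49.9827/0.459720 − 1.378/0.248303 = 108.724 − 5.54967 = 103.174 atm
ΔP = 103.174 − 100.307 = 2.87 atm

ΔP ≈ 2.87 atm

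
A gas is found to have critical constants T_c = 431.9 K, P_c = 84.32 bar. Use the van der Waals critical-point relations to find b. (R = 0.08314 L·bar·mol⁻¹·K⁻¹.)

b ≈ 0.05323 L/mol

From T_c = 8a/(27Rb) and P_c = a/(27b²): b = R T_c/(8 P_c).
b = (0.08314)(431.9)/(8×84.32) = 35.908/674.56 = 0.05323 L/mol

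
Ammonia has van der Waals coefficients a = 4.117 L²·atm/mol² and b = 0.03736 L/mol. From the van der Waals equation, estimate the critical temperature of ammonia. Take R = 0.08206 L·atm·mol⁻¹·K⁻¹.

For a van der Waals gas, T_c = 8a/(27Rb).
T_c = 8×4.117/(27×0.08206×0.03736) = 32.936/0.082776 = 397.9 K

T_c ≈ 397.9 K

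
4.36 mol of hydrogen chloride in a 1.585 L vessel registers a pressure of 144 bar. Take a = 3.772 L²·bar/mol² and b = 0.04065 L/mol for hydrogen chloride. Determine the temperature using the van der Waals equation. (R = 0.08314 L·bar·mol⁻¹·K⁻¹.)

T ≈ 670.1 K

T = (P + a n²/V²)(V − nb)/(nR)
P + a n²/V² = 144 + (3.772)(4.36)²/(1.585)² = 172.54 bar
V − nb = 1.585 − (4.36)(0.04065) = 1.4078 L
T = (172.54)(1.4078)/((4.36)(0.08314)) = 670.1 K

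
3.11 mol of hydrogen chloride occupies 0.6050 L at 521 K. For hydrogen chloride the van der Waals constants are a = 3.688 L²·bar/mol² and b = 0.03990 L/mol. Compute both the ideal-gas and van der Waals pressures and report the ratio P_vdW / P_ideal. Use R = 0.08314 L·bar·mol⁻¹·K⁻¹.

Ideal: P_ideal = nRT/V = (3.11)(0.08314)(521)/0.6050 = 222.665 bar
vdW: P = nRT/(V − nb) − a n²/V² = 134.713/0.480911 − 35.6707/0.366025 = 280.120 − 97.4543 = 182.666 bar
Ratio = 182.666/222.665 = 0.8204

P_vdW / P_ideal ≈ 0.8204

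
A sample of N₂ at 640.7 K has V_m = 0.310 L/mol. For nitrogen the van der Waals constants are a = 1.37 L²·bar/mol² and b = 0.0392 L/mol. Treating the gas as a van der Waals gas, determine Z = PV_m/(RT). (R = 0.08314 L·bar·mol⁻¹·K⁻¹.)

P = RT/(V_m − b) − a/V_m² = (0.08314)(640.7)/(0.310 − 0.0392) − 1.37/(0.310)²
  = 53.268/0.27080 − 14.256 = 196.71 − 14.256 = 182.45 bar
Z = PV_m/(RT) = (182.45)(0.310)/((0.08314)(640.7)) = 56.560/53.268 = 1.062

Z ≈ 1.062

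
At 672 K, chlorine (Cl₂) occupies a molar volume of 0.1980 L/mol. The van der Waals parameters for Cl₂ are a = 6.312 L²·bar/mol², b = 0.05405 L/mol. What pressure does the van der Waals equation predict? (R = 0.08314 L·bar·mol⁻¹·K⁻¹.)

P = RT/(V_m − b) − a/V_m²
RT/(V_m − b) = (0.08314)(672)/(0.1980 − 0.05405) = 55.870/0.14395 = 388.12 bar
a/V_m² = 6.312/(0.1980)² = 161.00 bar
P = 388.12 − 161.00 = 227.1 bar

P ≈ 227.1 bar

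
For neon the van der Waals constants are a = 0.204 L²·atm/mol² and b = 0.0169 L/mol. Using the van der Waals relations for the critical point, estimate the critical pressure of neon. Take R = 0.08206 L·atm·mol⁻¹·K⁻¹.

P_c ≈ 26.45 atm

For a van der Waals gas, P_c = a/(27b²).
P_c = 0.204/(27×(0.0169)²) = 0.204/0.0077115 = 26.45 atm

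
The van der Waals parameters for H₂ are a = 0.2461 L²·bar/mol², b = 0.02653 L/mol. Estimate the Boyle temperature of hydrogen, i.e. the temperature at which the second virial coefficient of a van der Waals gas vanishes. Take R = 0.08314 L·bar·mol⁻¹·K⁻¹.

T_B ≈ 111.6 K

For a van der Waals gas the second virial coefficient B₂ = b − a/(RT) vanishes at T_B = a/(Rb).
T_B = 0.2461/(0.08314×0.02653) = 0.2461/0.0022057 = 111.6 K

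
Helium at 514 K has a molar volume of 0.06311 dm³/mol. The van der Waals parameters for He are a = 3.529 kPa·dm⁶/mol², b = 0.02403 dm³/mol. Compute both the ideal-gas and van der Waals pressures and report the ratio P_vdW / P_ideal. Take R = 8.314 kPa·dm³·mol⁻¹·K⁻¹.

P_vdW / P_ideal ≈ 1.602

Ideal: P_ideal = RT/V_m = (8.314)(514)/0.06311 = 67713.5 kPa
vdW: P = RT/(V_m − b) − a/V_m² = 4273.40/0.0390800 − 3.529/0.00398287 = 109350 − 886.044 = 108464 kPa
Ratio = 108464/67713.5 = 1.602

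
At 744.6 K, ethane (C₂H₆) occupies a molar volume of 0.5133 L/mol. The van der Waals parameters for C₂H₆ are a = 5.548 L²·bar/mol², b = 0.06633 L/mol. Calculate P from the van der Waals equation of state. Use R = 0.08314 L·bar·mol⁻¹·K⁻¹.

P = RT/(V_m − b) − a/V_m²
RT/(V_m − b) = (0.08314)(744.6)/(0.5133 − 0.06633) = 61.906/0.44697 = 138.50 bar
a/V_m² = 5.548/(0.5133)² = 21.057 bar
P = 138.50 − 21.057 = 117.4 bar

P ≈ 117.4 bar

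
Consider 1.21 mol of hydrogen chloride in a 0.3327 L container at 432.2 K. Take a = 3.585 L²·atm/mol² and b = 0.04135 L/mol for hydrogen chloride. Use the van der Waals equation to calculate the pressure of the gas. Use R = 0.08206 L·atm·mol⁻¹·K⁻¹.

P ≈ 104.4 atm

P = nRT/(V − nb) − a n²/V²
nRT/(V − nb) = (1.21)(0.08206)(432.2)/(0.3327 − 1.21×0.04135) = 42.914/0.28267 = 151.82 atm
a n²/V² = (3.585)(1.21)²/(0.3327)² = 47.419 atm
P = 151.82 − 47.419 = 104.4 atm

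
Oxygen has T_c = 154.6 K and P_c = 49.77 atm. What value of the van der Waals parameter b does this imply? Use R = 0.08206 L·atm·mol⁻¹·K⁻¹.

From T_c = 8a/(27Rb) and P_c = a/(27b²): b = R T_c/(8 P_c).
b = (0.08206)(154.6)/(8×49.77) = 12.686/398.16 = 0.03186 L/mol

b ≈ 0.03186 L/mol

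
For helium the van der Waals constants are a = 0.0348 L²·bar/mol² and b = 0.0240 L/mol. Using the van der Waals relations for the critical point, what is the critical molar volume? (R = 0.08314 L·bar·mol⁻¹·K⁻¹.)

V_m,c ≈ 0.07200 L/mol

For a van der Waals gas, V_m,c = 3b.
V_m,c = 3×0.0240 = 0.07200 L/mol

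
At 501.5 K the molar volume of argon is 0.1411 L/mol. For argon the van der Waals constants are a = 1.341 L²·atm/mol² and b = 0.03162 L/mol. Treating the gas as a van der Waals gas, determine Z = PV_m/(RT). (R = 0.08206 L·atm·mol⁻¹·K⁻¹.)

Z ≈ 1.058

P = RT/(V_m − b) − a/V_m² = (0.08206)(501.5)/(0.1411 − 0.03162) − 1.341/(0.1411)²
  = 41.153/0.10948 − 67.356 = 375.90 − 67.356 = 308.54 atm
Z = PV_m/(RT) = (308.54)(0.1411)/((0.08206)(501.5)) = 43.535/41.153 = 1.058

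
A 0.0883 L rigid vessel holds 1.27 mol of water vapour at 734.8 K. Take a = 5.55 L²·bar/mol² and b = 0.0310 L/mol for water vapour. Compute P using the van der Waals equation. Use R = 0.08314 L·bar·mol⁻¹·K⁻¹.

P ≈ 437.6 bar

P = nRT/(V − nb) − a n²/V²
nRT/(V − nb) = (1.27)(0.08314)(734.8)/(0.0883 − 1.27×0.0310) = 77.586/0.048930 = 1585.7 bar
a n²/V² = (5.55)(1.27)²/(0.0883)² = 1148.1 bar
P = 1585.7 − 1148.1 = 437.6 bar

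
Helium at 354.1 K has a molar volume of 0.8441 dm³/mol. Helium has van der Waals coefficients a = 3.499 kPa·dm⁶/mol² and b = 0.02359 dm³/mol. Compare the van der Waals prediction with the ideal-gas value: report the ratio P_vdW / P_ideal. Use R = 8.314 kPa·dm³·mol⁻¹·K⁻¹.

Ideal: P_ideal = RT/V_m = (8.314)(354.1)/0.8441 = 3487.72 kPa
vdW: P = RT/(V_m − b) − a/V_m² = 2943.99/0.820510 − 3.499/0.712505 = 3588.00 − 4.91084 = 3583.09 kPa
Ratio = 3583.09/3487.72 = 1.027

P_vdW / P_ideal ≈ 1.027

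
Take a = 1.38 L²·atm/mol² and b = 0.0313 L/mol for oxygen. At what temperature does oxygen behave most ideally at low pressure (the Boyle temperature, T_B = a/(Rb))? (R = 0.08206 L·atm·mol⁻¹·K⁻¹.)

For a van der Waals gas the second virial coefficient B₂ = b − a/(RT) vanishes at T_B = a/(Rb).
T_B = 1.38/(0.08206×0.0313) = 1.38/0.0025685 = 537.3 K

T_B ≈ 537.3 K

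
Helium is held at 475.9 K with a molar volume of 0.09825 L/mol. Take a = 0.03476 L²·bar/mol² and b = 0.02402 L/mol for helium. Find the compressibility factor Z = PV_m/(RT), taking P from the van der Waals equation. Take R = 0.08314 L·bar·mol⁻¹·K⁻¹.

Z ≈ 1.315

P = RT/(V_m − b) − a/V_m² = (0.08314)(475.9)/(0.09825 − 0.02402) − 0.03476/(0.09825)²
  = 39.566/0.074230 − 3.6009 = 533.02 − 3.6009 = 529.42 bar
Z = PV_m/(RT) = (529.42)(0.09825)/((0.08314)(475.9)) = 52.016/39.566 = 1.315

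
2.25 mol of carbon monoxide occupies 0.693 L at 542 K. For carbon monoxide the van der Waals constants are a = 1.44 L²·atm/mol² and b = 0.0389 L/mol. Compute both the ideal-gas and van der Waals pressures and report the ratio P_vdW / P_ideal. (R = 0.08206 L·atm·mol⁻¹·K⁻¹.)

P_vdW / P_ideal ≈ 1.039

Ideal: P_ideal = nRT/V = (2.25)(0.08206)(542)/0.693 = 144.404 atm
vdW: P = nRT/(V − nb) − a n²/V² = 100.072/0.605475 − 7.29000/0.480249 = 165.279 − 15.1796 = 150.099 atm
Ratio = 150.099/144.404 = 1.039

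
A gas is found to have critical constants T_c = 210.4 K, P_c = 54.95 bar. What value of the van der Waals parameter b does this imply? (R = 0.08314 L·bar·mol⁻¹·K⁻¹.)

b ≈ 0.03979 L/mol

From T_c = 8a/(27Rb) and P_c = a/(27b²): b = R T_c/(8 P_c).
b = (0.08314)(210.4)/(8×54.95) = 17.493/439.60 = 0.03979 L/mol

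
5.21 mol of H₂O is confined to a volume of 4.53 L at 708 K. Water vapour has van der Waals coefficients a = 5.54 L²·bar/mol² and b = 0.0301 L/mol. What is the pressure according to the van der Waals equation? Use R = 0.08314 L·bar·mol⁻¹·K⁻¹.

P = nRT/(V − nb) − a n²/V²
nRT/(V − nb) = (5.21)(0.08314)(708)/(4.53 − 5.21×0.0301) = 306.68/4.3732 = 70.127 bar
a n²/V² = (5.54)(5.21)²/(4.53)² = 7.3281 bar
P = 70.127 − 7.3281 = 62.80 bar

P ≈ 62.80 bar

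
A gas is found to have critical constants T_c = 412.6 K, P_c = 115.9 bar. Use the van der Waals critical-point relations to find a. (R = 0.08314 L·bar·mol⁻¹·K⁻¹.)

a ≈ 4.283 L²·bar/mol²

From T_c = 8a/(27Rb) and P_c = a/(27b²): a = 27 R² T_c²/(64 P_c).
a = 27×(0.08314)²×(412.6)²/(64×115.9) = 31772/7417.6 = 4.283 L²·bar/mol²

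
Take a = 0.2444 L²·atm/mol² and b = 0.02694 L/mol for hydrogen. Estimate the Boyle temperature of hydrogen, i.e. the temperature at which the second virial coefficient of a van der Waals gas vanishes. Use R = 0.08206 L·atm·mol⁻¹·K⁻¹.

T_B ≈ 110.6 K

For a van der Waals gas the second virial coefficient B₂ = b − a/(RT) vanishes at T_B = a/(Rb).
T_B = 0.2444/(0.08206×0.02694) = 0.2444/0.0022107 = 110.6 K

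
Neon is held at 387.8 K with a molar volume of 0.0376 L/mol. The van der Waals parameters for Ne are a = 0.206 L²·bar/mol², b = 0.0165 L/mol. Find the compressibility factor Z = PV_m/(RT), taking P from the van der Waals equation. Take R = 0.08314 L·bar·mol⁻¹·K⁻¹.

Z ≈ 1.612

P = RT/(V_m − b) − a/V_m² = (0.08314)(387.8)/(0.0376 − 0.0165) − 0.206/(0.0376)²
  = 32.242/0.021100 − 145.71 = 1528.1 − 145.71 = 1382.4 bar
Z = PV_m/(RT) = (1382.4)(0.0376)/((0.08314)(387.8)) = 51.978/32.242 = 1.612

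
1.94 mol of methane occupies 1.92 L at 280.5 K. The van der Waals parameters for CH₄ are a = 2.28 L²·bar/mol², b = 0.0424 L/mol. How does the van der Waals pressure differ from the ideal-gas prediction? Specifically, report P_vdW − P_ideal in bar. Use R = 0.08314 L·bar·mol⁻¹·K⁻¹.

ΔP ≈ -1.273 bar

Ideal: P_ideal = nRT/V = (1.94)(0.08314)(280.5)/1.92 = 23.5637 bar
vdW: P = nRT/(V − nb) − a n²/V² = 45.2423/1.83774 − 8.58101/3.68640 = 24.6184 − 2.32775 = 22.2907 bar
ΔP = 22.2907 − 23.5637 = -1.273 bar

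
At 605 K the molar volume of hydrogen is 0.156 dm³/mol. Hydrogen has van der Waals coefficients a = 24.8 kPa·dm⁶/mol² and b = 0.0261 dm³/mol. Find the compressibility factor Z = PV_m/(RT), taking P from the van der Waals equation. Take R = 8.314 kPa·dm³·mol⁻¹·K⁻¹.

Z ≈ 1.169

P = RT/(V_m − b) − a/V_m² = (8.314)(605)/(0.156 − 0.0261) − 24.8/(0.156)²
  = 5030.0/0.12990 − 1019.1 = 38722 − 1019.1 = 37703 kPa
Z = PV_m/(RT) = (37703)(0.156)/((8.314)(605)) = 5881.7/5030.0 = 1.169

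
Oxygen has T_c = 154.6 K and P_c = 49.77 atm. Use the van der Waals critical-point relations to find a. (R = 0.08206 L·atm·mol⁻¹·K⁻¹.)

a ≈ 1.364 L²·atm/mol²

From T_c = 8a/(27Rb) and P_c = a/(27b²): a = 27 R² T_c²/(64 P_c).
a = 27×(0.08206)²×(154.6)²/(64×49.77) = 4345.6/3185.3 = 1.364 L²·atm/mol²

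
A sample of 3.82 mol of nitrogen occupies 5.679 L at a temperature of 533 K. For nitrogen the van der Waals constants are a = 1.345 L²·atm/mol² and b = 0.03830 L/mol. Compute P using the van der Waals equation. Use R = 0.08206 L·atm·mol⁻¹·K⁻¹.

P = nRT/(V − nb) − a n²/V²
nRT/(V − nb) = (3.82)(0.08206)(533)/(5.679 − 3.82×0.03830) = 167.08/5.5327 = 30.199 atm
a n²/V² = (1.345)(3.82)²/(5.679)² = 0.60856 atm
P = 30.199 − 0.60856 = 29.59 atm

P ≈ 29.59 atm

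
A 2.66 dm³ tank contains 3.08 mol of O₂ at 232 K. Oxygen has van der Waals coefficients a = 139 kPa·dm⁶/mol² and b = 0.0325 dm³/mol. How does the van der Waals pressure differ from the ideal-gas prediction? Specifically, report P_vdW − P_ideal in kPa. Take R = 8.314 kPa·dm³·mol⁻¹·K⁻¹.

Ideal: P_ideal = nRT/V = (3.08)(8.314)(232)/2.66 = 2233.40 kPa
vdW: P = nRT/(V − nb) − a n²/V² = 5940.85/2.55990 − 1318.61/7.07560 = 2320.74 − 186.360 = 2134.38 kPa
ΔP = 2134.38 − 2233.40 = -99.0 kPa

ΔP ≈ -99.0 kPa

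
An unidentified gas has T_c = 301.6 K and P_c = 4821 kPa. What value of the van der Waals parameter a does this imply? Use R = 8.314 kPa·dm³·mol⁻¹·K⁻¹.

a ≈ 550.2 kPa·dm⁶/mol²

From T_c = 8a/(27Rb) and P_c = a/(27b²): a = 27 R² T_c²/(64 P_c).
a = 27×(8.314)²×(301.6)²/(64×4821) = 169764344/308544 = 550.2 kPa·dm⁶/mol²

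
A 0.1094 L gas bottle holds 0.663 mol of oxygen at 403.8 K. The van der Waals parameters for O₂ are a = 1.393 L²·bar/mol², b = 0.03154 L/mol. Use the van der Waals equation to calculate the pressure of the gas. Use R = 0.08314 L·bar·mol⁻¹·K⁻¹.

P = nRT/(V − nb) − a n²/V²
nRT/(V − nb) = (0.663)(0.08314)(403.8)/(0.1094 − 0.663×0.03154) = 22.258/0.088489 = 251.53 bar
a n²/V² = (1.393)(0.663)²/(0.1094)² = 51.162 bar
P = 251.53 − 51.162 = 200.4 bar

P ≈ 200.4 bar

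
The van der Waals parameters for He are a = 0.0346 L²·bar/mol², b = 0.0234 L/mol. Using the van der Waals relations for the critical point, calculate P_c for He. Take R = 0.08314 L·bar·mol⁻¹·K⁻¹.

P_c ≈ 2.340 bar

For a van der Waals gas, P_c = a/(27b²).
P_c = 0.0346/(27×(0.0234)²) = 0.0346/0.014784 = 2.340 bar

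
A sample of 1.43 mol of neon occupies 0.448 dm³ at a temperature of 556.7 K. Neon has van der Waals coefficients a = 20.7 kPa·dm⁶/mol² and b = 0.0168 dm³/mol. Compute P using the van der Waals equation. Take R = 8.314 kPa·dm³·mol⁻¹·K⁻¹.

P = nRT/(V − nb) − a n²/V²
nRT/(V − nb) = (1.43)(8.314)(556.7)/(0.448 − 1.43×0.0168) = 6618.6/0.42398 = 15611 kPa
a n²/V² = (20.7)(1.43)²/(0.448)² = 210.90 kPa
P = 15611 − 210.90 = 15400 kPa

P ≈ 15400 kPa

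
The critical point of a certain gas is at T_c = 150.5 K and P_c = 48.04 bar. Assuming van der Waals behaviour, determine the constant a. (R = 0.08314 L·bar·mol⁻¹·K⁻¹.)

From T_c = 8a/(27Rb) and P_c = a/(27b²): a = 27 R² T_c²/(64 P_c).
a = 27×(0.08314)²×(150.5)²/(64×48.04) = 4227.2/3074.6 = 1.375 L²·bar/mol²

a ≈ 1.375 L²·bar/mol²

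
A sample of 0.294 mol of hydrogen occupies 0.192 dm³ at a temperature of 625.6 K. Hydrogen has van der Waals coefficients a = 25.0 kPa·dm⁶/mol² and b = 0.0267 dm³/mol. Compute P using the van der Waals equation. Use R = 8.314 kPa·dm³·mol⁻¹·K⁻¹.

P ≈ 8245 kPa

P = nRT/(V − nb) − a n²/V²
nRT/(V − nb) = (0.294)(8.314)(625.6)/(0.192 − 0.294×0.0267) = 1529.2/0.18415 = 8304.1 kPa
a n²/V² = (25.0)(0.294)²/(0.192)² = 58.618 kPa
P = 8304.1 − 58.618 = 8245 kPa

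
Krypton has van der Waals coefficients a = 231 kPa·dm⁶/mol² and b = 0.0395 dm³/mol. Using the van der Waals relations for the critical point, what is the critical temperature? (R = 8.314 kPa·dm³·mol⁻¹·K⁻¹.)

For a van der Waals gas, T_c = 8a/(27Rb).
T_c = 8×231/(27×8.314×0.0395) = 1848.0/8.8669 = 208.4 K

T_c ≈ 208.4 K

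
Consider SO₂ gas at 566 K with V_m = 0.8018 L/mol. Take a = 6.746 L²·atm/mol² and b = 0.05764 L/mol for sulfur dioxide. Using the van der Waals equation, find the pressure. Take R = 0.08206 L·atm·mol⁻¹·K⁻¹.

P = RT/(V_m − b) − a/V_m²
RT/(V_m − b) = (0.08206)(566)/(0.8018 − 0.05764) = 46.446/0.74416 = 62.414 atm
a/V_m² = 6.746/(0.8018)² = 10.493 atm
P = 62.414 − 10.493 = 51.92 atm

P ≈ 51.92 atm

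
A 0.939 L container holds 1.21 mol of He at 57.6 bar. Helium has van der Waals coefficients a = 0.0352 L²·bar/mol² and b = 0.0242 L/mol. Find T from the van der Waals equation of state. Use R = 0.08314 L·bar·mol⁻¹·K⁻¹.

T = (P + a n²/V²)(V − nb)/(nR)
P + a n²/V² = 57.6 + (0.0352)(1.21)²/(0.939)² = 57.658 bar
V − nb = 0.939 − (1.21)(0.0242) = 0.90972 L
T = (57.658)(0.90972)/((1.21)(0.08314)) = 521.4 K

T ≈ 521.4 K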